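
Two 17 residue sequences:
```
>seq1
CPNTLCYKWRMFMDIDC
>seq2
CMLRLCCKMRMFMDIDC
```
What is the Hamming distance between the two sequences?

5

Comparing position by position, 5 positions differ: 2 (P/M), 3 (N/L), 4 (T/R), 7 (Y/C), 9 (W/M).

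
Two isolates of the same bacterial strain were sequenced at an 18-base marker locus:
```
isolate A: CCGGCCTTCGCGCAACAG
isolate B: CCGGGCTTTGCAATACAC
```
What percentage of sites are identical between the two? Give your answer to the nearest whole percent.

67%

6 positions differ (5, 9, 12, 13, 14, 18), so 12 of 18 match: 12/18 = 66.67%.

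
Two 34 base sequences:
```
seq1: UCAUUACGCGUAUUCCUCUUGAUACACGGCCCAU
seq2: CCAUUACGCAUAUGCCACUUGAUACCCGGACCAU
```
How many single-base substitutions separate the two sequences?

6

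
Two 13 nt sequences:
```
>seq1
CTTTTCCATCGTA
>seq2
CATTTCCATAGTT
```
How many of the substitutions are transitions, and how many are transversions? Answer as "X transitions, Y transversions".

Mismatches (1-based):
position 2: T→A (pyrimidine→purine, transversion)
position 10: C→A (pyrimidine→purine, transversion)
position 13: A→T (purine→pyrimidine, transversion)

0 transitions, 3 transversions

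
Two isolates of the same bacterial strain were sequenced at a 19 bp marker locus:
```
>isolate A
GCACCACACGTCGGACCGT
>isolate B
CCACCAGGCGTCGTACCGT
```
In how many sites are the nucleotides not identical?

4

Comparing position by position, 4 sites differ: 1 (G/C), 7 (C/G), 8 (A/G), 14 (G/T).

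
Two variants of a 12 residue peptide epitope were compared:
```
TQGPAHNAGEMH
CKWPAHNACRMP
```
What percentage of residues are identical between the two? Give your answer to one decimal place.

50.0%

Mismatches at positions 1, 2, 3, 9, 10, 12 (1-based): 6 of 12.
Identical positions: 6/12 = 50% → 50.0%.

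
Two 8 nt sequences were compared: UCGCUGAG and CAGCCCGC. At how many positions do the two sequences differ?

6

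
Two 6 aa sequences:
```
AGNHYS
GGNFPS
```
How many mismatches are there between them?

3

Comparing position by position, 3 positions differ: 1 (A/G), 4 (H/F), 5 (Y/P).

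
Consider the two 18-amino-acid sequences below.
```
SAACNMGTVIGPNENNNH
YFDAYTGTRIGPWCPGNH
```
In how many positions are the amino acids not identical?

Comparing position by position, 11 positions differ: 1 (S/Y), 2 (A/F), 3 (A/D), 4 (C/A), 5 (N/Y), 6 (M/T), 9 (V/R), 13 (N/W), 14 (E/C), 15 (N/P), 16 (N/G).

11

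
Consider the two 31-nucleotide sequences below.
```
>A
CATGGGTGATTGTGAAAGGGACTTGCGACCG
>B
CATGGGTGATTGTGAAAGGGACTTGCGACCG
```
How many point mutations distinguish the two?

No positions differ; the sequences are identical.

0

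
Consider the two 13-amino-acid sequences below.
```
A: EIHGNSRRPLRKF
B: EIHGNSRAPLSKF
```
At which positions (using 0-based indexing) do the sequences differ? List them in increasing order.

7, 10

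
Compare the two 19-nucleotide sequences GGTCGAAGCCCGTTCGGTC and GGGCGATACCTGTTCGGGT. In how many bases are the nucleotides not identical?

Comparing position by position, 6 bases differ: 3 (T/G), 7 (A/T), 8 (G/A), 11 (C/T), 18 (T/G), 19 (C/T).

6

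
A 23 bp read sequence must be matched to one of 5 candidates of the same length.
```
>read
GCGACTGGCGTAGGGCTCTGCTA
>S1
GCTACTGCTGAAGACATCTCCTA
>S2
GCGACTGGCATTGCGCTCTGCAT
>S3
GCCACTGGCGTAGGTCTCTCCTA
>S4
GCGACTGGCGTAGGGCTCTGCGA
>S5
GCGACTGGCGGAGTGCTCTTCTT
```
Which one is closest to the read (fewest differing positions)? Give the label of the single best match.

S4

Hamming distances to read — S1: 8; S2: 5; S3: 3; S4: 1; S5: 4.
Smallest is S4 with 1 mismatch.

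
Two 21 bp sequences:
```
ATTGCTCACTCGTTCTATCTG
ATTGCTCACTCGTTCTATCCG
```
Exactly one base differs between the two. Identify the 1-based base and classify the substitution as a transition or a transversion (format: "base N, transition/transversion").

base 20, transition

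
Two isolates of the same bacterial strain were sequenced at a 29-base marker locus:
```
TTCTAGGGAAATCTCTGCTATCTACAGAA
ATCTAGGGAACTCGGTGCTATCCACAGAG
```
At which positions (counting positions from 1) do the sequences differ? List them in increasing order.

1, 11, 14, 15, 23, 29

Scanning 1-based: 1: T/A; 11: A/C; 14: T/G; 15: C/G; 23: T/C; 29: A/G.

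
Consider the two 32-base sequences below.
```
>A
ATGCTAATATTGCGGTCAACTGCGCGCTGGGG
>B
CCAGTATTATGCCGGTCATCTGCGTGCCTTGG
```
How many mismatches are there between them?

The sequences differ at positions 1, 2, 3, 4, 7, 11, 12, 19, 25, 28, 29, 30 (1-based) — 12 in total.

12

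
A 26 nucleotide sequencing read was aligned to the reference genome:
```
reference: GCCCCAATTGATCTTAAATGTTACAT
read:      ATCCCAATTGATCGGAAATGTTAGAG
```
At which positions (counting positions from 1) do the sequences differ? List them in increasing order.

1, 2, 14, 15, 24, 26

Differences at position 1 (G→A), position 2 (C→T), position 14 (T→G), position 15 (T→G), position 24 (C→G), position 26 (T→G).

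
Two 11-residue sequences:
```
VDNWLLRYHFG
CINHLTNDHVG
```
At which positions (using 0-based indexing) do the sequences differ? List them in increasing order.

Differences at position 0 (V→C), position 1 (D→I), position 3 (W→H), position 5 (L→T), position 6 (R→N), position 7 (Y→D), position 9 (F→V).

0, 1, 3, 5, 6, 7, 9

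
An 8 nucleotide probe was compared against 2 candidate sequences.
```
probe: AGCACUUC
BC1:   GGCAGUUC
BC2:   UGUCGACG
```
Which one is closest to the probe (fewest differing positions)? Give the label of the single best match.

BC1

Hamming distances to probe — BC1: 2; BC2: 7.
Smallest is BC1 with 2 mismatches.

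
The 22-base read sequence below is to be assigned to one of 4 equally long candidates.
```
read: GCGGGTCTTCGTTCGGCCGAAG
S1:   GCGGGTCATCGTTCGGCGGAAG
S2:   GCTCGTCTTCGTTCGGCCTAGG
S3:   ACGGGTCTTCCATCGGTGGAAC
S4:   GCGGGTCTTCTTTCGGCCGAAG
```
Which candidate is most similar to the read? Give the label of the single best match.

S1 differs at 2 sites; S2 differs at 4 sites; S3 differs at 6 sites; S4 differs at 1 site. The closest is S4.

S4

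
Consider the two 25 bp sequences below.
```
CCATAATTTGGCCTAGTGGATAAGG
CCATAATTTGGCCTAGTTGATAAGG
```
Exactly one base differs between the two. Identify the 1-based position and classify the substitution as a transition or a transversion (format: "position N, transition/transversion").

The sequences differ only at position 18: G→T (purine→pyrimidine), a transversion.

position 18, transversion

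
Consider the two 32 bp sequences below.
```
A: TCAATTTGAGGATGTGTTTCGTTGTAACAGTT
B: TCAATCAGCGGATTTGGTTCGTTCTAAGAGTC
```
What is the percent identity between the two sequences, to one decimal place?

8 positions differ (6, 7, 9, 14, 17, 24, 28, 32), so 24 of 32 match: 24/32 = 75%.

75.0%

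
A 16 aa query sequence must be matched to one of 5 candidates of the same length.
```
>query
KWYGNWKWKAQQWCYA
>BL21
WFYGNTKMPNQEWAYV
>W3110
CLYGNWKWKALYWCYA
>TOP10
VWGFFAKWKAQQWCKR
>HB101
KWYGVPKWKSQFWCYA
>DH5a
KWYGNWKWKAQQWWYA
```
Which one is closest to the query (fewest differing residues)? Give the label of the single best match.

Hamming distances to query — BL21: 9; W3110: 4; TOP10: 7; HB101: 4; DH5a: 1.
Smallest is DH5a with 1 mismatch.

DH5a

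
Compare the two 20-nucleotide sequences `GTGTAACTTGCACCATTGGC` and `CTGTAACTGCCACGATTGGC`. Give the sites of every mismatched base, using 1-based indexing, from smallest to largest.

1, 9, 10, 14

Differences at site 1 (G→C), site 9 (T→G), site 10 (G→C), site 14 (C→G).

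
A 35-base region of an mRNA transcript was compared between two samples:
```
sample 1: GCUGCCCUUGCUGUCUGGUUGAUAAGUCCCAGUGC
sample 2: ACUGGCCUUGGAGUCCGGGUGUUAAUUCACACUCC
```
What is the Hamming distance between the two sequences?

Comparing position by position, 11 sites differ: 1 (G/A), 5 (C/G), 11 (C/G), 12 (U/A), 16 (U/C), 19 (U/G), 22 (A/U), 26 (G/U), 29 (C/A), 32 (G/C), 34 (G/C).

11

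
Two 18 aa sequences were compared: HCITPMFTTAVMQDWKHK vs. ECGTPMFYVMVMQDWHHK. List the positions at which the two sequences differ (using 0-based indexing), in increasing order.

Differences at position 0 (H→E), position 2 (I→G), position 7 (T→Y), position 8 (T→V), position 9 (A→M), position 15 (K→H).

0, 2, 7, 8, 9, 15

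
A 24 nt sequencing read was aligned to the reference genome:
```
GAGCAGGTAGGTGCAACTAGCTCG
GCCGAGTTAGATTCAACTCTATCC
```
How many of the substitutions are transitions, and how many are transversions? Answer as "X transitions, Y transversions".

Mismatches (1-based):
site 2: A→C (purine→pyrimidine, transversion)
site 3: G→C (purine→pyrimidine, transversion)
site 4: C→G (pyrimidine→purine, transversion)
site 7: G→T (purine→pyrimidine, transversion)
site 11: G→A (purine→purine, transition)
site 13: G→T (purine→pyrimidine, transversion)
site 19: A→C (purine→pyrimidine, transversion)
site 20: G→T (purine→pyrimidine, transversion)
site 21: C→A (pyrimidine→purine, transversion)
site 24: G→C (purine→pyrimidine, transversion)

1 transition, 9 transversions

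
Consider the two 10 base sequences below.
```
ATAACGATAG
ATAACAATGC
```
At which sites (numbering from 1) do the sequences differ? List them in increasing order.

6, 9, 10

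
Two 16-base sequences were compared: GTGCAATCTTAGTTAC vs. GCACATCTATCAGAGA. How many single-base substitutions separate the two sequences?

12

The sequences differ at sites 2, 3, 6, 7, 8, 9, 11, 12, 13, 14, 15, 16 (1-based) — 12 in total.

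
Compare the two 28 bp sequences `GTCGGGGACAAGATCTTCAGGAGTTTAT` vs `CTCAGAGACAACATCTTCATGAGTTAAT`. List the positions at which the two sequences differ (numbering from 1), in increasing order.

1, 4, 6, 12, 20, 26

Differences at position 1 (G→C), position 4 (G→A), position 6 (G→A), position 12 (G→C), position 20 (G→T), position 26 (T→A).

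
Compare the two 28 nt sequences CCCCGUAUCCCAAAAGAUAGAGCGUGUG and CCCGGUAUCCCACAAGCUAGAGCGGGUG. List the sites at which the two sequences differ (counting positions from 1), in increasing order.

4, 13, 17, 25

Scanning 1-based: 4: C/G; 13: A/C; 17: A/C; 25: U/G.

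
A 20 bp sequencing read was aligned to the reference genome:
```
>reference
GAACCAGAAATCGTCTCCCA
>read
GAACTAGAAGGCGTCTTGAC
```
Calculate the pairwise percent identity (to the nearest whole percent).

7 positions differ (5, 10, 11, 17, 18, 19, 20), so 13 of 20 match: 13/20 = 65%.

65%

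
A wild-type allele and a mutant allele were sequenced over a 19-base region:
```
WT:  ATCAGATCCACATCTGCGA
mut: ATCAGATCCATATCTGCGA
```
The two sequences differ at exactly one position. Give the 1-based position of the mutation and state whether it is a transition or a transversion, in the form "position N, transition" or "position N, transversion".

Position 11 changes C→T. C is a pyrimidine and T is a pyrimidine, so this is a transition.

position 11, transition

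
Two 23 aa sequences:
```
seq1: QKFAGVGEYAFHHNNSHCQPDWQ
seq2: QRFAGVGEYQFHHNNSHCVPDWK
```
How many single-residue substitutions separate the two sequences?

4

Mismatches (1-based): residue 2: K→R; residue 10: A→Q; residue 19: Q→V; residue 23: Q→K.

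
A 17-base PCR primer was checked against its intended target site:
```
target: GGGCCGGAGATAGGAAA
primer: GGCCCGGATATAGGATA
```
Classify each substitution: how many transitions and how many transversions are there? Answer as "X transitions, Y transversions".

0 transitions, 3 transversions

Mismatches (1-based):
site 3: G→C (purine→pyrimidine, transversion)
site 9: G→T (purine→pyrimidine, transversion)
site 16: A→T (purine→pyrimidine, transversion)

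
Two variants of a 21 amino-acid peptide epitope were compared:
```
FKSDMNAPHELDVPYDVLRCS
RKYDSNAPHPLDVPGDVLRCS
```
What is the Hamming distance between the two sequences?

5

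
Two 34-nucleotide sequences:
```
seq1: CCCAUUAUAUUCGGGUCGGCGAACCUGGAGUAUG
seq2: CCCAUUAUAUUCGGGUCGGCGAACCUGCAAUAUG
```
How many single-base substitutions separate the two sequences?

Mismatches (1-based): position 28: G→C; position 30: G→A.

2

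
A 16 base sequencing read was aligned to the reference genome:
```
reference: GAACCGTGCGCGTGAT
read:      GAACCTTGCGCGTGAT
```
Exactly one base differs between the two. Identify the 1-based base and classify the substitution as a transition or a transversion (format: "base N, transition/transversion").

base 6, transversion

Base 6 changes G→T. G is a purine and T is a pyrimidine, so this is a transversion.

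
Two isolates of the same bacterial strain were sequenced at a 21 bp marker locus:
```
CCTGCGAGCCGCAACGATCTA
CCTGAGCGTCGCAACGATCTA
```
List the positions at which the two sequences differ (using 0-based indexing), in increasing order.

4, 6, 8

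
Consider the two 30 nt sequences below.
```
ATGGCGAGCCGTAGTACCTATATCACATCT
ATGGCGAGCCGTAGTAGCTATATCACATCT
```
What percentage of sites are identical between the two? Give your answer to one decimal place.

96.7%

1 position differs (17), so 29 of 30 match: 29/30 = 96.67%.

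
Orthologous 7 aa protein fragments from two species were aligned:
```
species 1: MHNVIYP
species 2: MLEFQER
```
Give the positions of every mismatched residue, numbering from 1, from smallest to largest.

2, 3, 4, 5, 6, 7

Differences at position 2 (H→L), position 3 (N→E), position 4 (V→F), position 5 (I→Q), position 6 (Y→E), position 7 (P→R).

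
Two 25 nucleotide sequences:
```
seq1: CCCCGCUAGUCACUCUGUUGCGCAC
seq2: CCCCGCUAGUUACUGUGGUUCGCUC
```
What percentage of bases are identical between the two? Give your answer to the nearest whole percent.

80%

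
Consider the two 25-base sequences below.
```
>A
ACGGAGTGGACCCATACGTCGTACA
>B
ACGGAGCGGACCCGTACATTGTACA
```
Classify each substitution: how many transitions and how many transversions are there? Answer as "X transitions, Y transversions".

4 transitions, 0 transversions

Mismatches (1-based):
position 7: T→C (pyrimidine→pyrimidine, transition)
position 14: A→G (purine→purine, transition)
position 18: G→A (purine→purine, transition)
position 20: C→T (pyrimidine→pyrimidine, transition)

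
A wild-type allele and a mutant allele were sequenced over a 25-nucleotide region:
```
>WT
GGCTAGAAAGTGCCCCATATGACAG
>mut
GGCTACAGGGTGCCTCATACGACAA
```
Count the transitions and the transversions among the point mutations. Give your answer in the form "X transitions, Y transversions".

Mismatches (1-based):
site 6: G→C (purine→pyrimidine, transversion)
site 8: A→G (purine→purine, transition)
site 9: A→G (purine→purine, transition)
site 15: C→T (pyrimidine→pyrimidine, transition)
site 20: T→C (pyrimidine→pyrimidine, transition)
site 25: G→A (purine→purine, transition)

5 transitions, 1 transversion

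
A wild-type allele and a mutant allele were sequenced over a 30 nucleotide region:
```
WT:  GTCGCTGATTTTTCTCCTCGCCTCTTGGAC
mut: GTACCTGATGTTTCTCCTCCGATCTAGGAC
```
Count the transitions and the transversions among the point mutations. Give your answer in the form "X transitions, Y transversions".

Transitions (purine↔purine or pyrimidine↔pyrimidine): none.
Transversions (purine↔pyrimidine): 3 C→A, 4 G→C, 10 T→G, 20 G→C, 21 C→G, 22 C→A, 26 T→A.

0 transitions, 7 transversions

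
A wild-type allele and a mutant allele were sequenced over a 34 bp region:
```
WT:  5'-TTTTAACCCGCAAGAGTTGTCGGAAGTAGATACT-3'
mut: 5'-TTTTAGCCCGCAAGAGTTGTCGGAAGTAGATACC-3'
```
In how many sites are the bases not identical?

2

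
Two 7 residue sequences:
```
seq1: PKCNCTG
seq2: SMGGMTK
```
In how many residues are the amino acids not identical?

The sequences differ at residues 1, 2, 3, 4, 5, 7 (1-based) — 6 in total.

6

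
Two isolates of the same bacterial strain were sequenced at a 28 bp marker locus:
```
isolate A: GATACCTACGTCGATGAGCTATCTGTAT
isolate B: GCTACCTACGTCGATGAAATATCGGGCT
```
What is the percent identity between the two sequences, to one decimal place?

Mismatches at positions 2, 18, 19, 24, 26, 27 (1-based): 6 of 28.
Identical positions: 22/28 = 78.57% → 78.6%.

78.6%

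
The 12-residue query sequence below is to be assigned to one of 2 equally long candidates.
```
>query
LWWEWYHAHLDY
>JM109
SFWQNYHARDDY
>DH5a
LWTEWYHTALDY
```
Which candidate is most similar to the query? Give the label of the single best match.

DH5a

Hamming distances to query — JM109: 6; DH5a: 3.
Smallest is DH5a with 3 mismatches.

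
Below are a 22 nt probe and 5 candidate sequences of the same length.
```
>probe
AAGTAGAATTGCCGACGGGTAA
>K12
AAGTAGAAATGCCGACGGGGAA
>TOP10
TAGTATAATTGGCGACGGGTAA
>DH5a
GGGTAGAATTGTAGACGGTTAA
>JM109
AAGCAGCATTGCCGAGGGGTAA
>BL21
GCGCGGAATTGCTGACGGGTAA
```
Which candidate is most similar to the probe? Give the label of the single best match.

K12 differs at 2 bases; TOP10 differs at 3 bases; DH5a differs at 5 bases; JM109 differs at 3 bases; BL21 differs at 5 bases. The closest is K12.

K12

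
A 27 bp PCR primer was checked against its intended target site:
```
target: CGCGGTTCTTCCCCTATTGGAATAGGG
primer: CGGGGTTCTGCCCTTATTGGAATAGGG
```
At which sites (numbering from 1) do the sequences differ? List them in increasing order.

3, 10, 14

Differences at site 3 (C→G), site 10 (T→G), site 14 (C→T).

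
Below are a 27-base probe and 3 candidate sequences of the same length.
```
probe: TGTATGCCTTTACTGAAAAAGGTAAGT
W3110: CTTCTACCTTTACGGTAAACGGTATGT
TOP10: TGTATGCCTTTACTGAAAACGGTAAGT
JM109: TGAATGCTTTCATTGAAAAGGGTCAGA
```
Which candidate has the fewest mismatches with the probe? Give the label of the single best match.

TOP10

W3110 differs at 8 bases; TOP10 differs at 1 base; JM109 differs at 7 bases. The closest is TOP10.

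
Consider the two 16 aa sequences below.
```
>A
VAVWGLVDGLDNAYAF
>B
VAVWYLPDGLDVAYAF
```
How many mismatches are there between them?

3

Mismatches (1-based): residue 5: G→Y; residue 7: V→P; residue 12: N→V.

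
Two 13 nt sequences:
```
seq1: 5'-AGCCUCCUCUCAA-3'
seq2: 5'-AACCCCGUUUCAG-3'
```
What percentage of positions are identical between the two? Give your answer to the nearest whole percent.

62%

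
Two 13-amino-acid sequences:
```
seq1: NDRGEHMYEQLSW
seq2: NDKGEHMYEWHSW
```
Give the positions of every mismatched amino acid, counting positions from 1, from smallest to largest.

3, 10, 11

Scanning 1-based: 3: R/K; 10: Q/W; 11: L/H.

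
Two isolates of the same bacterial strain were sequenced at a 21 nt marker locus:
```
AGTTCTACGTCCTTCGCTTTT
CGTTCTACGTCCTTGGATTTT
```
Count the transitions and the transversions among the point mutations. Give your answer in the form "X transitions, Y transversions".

Mismatches (1-based):
position 1: A→C (purine→pyrimidine, transversion)
position 15: C→G (pyrimidine→purine, transversion)
position 17: C→A (pyrimidine→purine, transversion)

0 transitions, 3 transversions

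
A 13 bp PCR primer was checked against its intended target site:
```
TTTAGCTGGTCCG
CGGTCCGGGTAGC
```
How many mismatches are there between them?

9

Comparing position by position, 9 positions differ: 1 (T/C), 2 (T/G), 3 (T/G), 4 (A/T), 5 (G/C), 7 (T/G), 11 (C/A), 12 (C/G), 13 (G/C).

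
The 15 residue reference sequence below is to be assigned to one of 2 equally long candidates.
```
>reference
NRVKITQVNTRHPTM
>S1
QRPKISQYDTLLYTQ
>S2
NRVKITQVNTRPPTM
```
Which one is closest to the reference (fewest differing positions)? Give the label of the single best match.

S2

S1 differs at 9 positions; S2 differs at 1 position. The closest is S2.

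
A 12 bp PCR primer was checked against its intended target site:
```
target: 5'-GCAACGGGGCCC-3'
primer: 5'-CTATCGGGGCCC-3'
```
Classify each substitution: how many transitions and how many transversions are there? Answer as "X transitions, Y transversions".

1 transition, 2 transversions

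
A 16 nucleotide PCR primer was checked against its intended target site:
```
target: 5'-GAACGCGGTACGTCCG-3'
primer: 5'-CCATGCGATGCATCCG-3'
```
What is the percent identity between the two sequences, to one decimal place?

62.5%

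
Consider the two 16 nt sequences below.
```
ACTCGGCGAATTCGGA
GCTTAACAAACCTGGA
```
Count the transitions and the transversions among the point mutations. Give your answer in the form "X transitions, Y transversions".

8 transitions, 0 transversions

Mismatches (1-based):
site 1: A→G (purine→purine, transition)
site 4: C→T (pyrimidine→pyrimidine, transition)
site 5: G→A (purine→purine, transition)
site 6: G→A (purine→purine, transition)
site 8: G→A (purine→purine, transition)
site 11: T→C (pyrimidine→pyrimidine, transition)
site 12: T→C (pyrimidine→pyrimidine, transition)
site 13: C→T (pyrimidine→pyrimidine, transition)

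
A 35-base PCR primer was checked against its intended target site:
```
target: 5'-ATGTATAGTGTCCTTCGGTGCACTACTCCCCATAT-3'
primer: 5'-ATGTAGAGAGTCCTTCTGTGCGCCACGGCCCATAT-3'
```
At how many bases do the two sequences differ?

Mismatches (1-based): base 6: T→G; base 9: T→A; base 17: G→T; base 22: A→G; base 24: T→C; base 27: T→G; base 28: C→G.

7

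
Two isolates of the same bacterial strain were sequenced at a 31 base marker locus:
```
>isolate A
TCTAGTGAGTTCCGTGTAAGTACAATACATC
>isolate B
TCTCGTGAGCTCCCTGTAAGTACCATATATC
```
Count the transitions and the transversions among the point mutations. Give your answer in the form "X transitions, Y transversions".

2 transitions, 3 transversions

Transitions (purine↔purine or pyrimidine↔pyrimidine): 10 T→C, 28 C→T.
Transversions (purine↔pyrimidine): 4 A→C, 14 G→C, 24 A→C.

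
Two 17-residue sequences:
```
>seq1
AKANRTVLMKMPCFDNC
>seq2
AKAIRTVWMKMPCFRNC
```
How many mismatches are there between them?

Comparing position by position, 3 positions differ: 4 (N/I), 8 (L/W), 15 (D/R).

3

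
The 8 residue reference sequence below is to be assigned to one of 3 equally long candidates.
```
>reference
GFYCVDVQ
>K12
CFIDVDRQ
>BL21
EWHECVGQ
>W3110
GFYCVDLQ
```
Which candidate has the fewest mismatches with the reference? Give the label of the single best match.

W3110

Hamming distances to reference — K12: 4; BL21: 7; W3110: 1.
Smallest is W3110 with 1 mismatch.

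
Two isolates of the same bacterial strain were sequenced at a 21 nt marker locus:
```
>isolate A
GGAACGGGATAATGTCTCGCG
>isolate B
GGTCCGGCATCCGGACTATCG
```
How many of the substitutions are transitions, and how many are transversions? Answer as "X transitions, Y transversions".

0 transitions, 9 transversions

Transitions (purine↔purine or pyrimidine↔pyrimidine): none.
Transversions (purine↔pyrimidine): 3 A→T, 4 A→C, 8 G→C, 11 A→C, 12 A→C, 13 T→G, 15 T→A, 18 C→A, 19 G→T.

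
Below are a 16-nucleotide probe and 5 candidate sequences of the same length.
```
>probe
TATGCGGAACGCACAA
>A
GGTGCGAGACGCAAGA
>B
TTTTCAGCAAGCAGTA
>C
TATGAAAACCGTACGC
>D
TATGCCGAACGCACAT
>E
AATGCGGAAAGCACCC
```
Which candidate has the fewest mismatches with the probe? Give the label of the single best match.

Hamming distances to probe — A: 6; B: 7; C: 7; D: 2; E: 4.
Smallest is D with 2 mismatches.

D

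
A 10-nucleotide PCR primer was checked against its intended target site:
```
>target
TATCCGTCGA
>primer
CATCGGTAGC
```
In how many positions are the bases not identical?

4

The sequences differ at positions 1, 5, 8, 10 (1-based) — 4 in total.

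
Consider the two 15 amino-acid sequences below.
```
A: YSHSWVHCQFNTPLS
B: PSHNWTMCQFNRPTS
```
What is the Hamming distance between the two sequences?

Mismatches (1-based): residue 1: Y→P; residue 4: S→N; residue 6: V→T; residue 7: H→M; residue 12: T→R; residue 14: L→T.

6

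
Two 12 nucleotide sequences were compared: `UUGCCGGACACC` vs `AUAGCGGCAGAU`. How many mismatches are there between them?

8

The sequences differ at positions 1, 3, 4, 8, 9, 10, 11, 12 (1-based) — 8 in total.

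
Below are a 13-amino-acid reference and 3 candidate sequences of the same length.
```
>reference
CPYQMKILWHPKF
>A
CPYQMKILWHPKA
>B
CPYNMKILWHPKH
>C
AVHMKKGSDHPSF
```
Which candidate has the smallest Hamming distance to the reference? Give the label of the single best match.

A

A differs at 1 position; B differs at 2 positions; C differs at 9 positions. The closest is A.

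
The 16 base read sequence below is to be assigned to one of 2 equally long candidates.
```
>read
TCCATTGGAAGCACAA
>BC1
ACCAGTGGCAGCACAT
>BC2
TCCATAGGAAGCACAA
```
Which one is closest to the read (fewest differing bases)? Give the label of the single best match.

Hamming distances to read — BC1: 4; BC2: 1.
Smallest is BC2 with 1 mismatch.

BC2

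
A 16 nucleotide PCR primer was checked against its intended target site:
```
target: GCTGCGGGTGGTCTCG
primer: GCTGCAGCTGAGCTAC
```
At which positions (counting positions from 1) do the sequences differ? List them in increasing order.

6, 8, 11, 12, 15, 16

Differences at position 6 (G→A), position 8 (G→C), position 11 (G→A), position 12 (T→G), position 15 (C→A), position 16 (G→C).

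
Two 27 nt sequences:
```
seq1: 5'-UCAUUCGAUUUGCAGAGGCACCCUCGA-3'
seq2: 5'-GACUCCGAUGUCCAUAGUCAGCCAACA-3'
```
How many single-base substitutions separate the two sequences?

The sequences differ at positions 1, 2, 3, 5, 10, 12, 15, 18, 21, 24, 25, 26 (1-based) — 12 in total.

12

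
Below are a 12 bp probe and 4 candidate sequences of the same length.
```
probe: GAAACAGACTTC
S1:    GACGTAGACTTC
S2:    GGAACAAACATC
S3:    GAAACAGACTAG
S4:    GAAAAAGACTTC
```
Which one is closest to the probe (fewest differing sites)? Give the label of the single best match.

S4

Hamming distances to probe — S1: 3; S2: 3; S3: 2; S4: 1.
Smallest is S4 with 1 mismatch.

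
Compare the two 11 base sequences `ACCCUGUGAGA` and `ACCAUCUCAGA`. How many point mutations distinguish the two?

3

Comparing position by position, 3 sites differ: 4 (C/A), 6 (G/C), 8 (G/C).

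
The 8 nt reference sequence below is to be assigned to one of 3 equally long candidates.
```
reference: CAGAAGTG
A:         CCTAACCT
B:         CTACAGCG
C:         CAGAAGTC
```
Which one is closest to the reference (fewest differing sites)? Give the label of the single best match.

C

A differs at 5 sites; B differs at 4 sites; C differs at 1 site. The closest is C.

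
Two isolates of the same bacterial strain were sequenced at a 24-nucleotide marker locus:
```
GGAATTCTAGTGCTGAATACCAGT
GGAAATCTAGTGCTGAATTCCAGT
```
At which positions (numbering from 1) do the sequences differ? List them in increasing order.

5, 19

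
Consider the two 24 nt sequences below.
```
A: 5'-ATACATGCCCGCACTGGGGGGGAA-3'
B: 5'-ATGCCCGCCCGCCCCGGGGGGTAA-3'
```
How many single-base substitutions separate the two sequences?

6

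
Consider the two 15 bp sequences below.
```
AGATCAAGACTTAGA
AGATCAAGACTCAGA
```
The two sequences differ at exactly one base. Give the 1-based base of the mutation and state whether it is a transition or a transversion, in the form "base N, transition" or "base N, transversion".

The sequences differ only at base 12: T→C (pyrimidine→pyrimidine), a transition.

base 12, transition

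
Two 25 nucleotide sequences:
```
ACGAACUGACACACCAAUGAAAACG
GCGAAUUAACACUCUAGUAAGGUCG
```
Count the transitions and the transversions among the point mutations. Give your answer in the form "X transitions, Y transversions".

8 transitions, 2 transversions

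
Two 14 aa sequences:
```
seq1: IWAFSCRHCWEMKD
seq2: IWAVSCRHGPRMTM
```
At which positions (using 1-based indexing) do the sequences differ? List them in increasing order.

4, 9, 10, 11, 13, 14

Scanning 1-based: 4: F/V; 9: C/G; 10: W/P; 11: E/R; 13: K/T; 14: D/M.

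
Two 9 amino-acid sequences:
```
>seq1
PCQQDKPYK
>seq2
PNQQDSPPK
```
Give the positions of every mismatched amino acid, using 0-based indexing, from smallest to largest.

1, 5, 7

Scanning 0-based: 1: C/N; 5: K/S; 7: Y/P.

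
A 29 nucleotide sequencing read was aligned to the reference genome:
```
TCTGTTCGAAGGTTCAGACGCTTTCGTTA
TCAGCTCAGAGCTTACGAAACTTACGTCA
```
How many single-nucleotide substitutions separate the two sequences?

Comparing position by position, 11 sites differ: 3 (T/A), 5 (T/C), 8 (G/A), 9 (A/G), 12 (G/C), 15 (C/A), 16 (A/C), 19 (C/A), 20 (G/A), 24 (T/A), 28 (T/C).

11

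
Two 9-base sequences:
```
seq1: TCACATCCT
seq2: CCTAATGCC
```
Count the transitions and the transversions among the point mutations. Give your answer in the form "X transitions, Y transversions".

2 transitions, 3 transversions

Transitions (purine↔purine or pyrimidine↔pyrimidine): 1 T→C, 9 T→C.
Transversions (purine↔pyrimidine): 3 A→T, 4 C→A, 7 C→G.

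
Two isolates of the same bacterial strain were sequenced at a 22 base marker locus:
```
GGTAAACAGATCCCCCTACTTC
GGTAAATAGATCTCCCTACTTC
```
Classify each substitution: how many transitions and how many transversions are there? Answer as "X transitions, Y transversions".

2 transitions, 0 transversions

Mismatches (1-based):
base 7: C→T (pyrimidine→pyrimidine, transition)
base 13: C→T (pyrimidine→pyrimidine, transition)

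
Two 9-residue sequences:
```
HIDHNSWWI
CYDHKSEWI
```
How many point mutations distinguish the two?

Comparing position by position, 4 positions differ: 1 (H/C), 2 (I/Y), 5 (N/K), 7 (W/E).

4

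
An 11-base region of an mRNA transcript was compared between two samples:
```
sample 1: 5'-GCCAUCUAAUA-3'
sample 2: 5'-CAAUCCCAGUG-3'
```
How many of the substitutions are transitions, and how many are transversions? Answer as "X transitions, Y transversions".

Mismatches (1-based):
base 1: G→C (purine→pyrimidine, transversion)
base 2: C→A (pyrimidine→purine, transversion)
base 3: C→A (pyrimidine→purine, transversion)
base 4: A→U (purine→pyrimidine, transversion)
base 5: U→C (pyrimidine→pyrimidine, transition)
base 7: U→C (pyrimidine→pyrimidine, transition)
base 9: A→G (purine→purine, transition)
base 11: A→G (purine→purine, transition)

4 transitions, 4 transversions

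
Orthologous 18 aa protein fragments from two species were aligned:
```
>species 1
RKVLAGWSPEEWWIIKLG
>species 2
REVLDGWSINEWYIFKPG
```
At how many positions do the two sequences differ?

Comparing position by position, 7 positions differ: 2 (K/E), 5 (A/D), 9 (P/I), 10 (E/N), 13 (W/Y), 15 (I/F), 17 (L/P).

7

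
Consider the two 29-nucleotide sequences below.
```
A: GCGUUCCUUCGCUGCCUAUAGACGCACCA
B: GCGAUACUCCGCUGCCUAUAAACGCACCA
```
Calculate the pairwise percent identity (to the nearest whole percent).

Mismatches at positions 4, 6, 9, 21 (1-based): 4 of 29.
Identical positions: 25/29 = 86.21% → 86%.

86%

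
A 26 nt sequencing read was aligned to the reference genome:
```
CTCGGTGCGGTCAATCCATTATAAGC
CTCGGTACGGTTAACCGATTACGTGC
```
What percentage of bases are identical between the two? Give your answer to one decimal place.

7 positions differ (7, 12, 15, 17, 22, 23, 24), so 19 of 26 match: 19/26 = 73.08%.

73.1%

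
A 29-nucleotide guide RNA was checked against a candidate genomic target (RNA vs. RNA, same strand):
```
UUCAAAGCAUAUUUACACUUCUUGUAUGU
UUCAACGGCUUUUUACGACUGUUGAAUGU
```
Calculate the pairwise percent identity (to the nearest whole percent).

69%

9 positions differ (6, 8, 9, 11, 17, 18, 19, 21, 25), so 20 of 29 match: 20/29 = 68.97%.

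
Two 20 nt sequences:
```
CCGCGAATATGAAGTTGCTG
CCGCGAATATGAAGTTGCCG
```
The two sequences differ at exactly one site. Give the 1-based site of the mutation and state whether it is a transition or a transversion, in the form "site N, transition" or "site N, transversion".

The sequences differ only at site 19: T→C (pyrimidine→pyrimidine), a transition.

site 19, transition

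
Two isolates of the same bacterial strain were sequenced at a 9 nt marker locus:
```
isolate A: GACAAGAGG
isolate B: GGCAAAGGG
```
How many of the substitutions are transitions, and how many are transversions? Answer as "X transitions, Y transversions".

3 transitions, 0 transversions

Transitions (purine↔purine or pyrimidine↔pyrimidine): 2 A→G, 6 G→A, 7 A→G.
Transversions (purine↔pyrimidine): none.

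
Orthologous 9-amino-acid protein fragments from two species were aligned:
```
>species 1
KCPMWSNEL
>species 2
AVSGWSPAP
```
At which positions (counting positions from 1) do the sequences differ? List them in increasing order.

1, 2, 3, 4, 7, 8, 9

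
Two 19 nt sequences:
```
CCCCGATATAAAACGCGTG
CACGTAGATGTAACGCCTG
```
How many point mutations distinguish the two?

7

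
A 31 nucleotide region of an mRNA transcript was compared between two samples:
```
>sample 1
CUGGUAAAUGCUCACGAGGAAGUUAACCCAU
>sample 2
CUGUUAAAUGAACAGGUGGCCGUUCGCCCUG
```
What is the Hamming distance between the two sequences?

11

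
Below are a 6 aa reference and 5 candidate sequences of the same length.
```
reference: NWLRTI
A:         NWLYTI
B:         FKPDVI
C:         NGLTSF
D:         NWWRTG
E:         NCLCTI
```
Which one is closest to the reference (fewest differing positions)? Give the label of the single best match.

Hamming distances to reference — A: 1; B: 5; C: 4; D: 2; E: 2.
Smallest is A with 1 mismatch.

A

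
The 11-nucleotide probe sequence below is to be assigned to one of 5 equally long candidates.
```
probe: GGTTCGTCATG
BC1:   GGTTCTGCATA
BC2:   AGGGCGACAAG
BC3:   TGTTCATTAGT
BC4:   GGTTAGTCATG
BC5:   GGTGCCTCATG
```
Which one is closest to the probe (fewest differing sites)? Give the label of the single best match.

BC4

BC1 differs at 3 sites; BC2 differs at 5 sites; BC3 differs at 5 sites; BC4 differs at 1 site; BC5 differs at 2 sites. The closest is BC4.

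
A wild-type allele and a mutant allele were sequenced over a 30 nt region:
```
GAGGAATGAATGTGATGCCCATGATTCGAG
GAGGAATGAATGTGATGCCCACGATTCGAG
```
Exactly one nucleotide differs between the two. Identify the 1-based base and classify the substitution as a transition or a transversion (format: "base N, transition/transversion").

base 22, transition

Base 22 changes T→C. T is a pyrimidine and C is a pyrimidine, so this is a transition.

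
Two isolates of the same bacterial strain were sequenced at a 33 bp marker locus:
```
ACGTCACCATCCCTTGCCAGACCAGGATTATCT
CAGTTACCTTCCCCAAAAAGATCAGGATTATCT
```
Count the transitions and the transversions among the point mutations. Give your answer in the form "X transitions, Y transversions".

4 transitions, 6 transversions

Transitions (purine↔purine or pyrimidine↔pyrimidine): 5 C→T, 14 T→C, 16 G→A, 22 C→T.
Transversions (purine↔pyrimidine): 1 A→C, 2 C→A, 9 A→T, 15 T→A, 17 C→A, 18 C→A.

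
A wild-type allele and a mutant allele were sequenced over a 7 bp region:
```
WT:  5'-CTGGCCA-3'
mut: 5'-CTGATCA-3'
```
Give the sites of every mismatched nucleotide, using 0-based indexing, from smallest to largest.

3, 4

Scanning 0-based: 3: G/A; 4: C/T.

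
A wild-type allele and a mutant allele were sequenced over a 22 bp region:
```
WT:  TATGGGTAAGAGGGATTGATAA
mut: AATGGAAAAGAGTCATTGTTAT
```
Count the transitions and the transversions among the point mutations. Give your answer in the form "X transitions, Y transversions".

Transitions (purine↔purine or pyrimidine↔pyrimidine): 6 G→A.
Transversions (purine↔pyrimidine): 1 T→A, 7 T→A, 13 G→T, 14 G→C, 19 A→T, 22 A→T.

1 transition, 6 transversions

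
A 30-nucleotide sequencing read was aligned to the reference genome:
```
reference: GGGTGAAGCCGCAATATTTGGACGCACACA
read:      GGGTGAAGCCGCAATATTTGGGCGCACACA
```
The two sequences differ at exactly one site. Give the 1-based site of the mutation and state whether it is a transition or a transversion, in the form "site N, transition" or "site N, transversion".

Site 22 changes A→G. A is a purine and G is a purine, so this is a transition.

site 22, transition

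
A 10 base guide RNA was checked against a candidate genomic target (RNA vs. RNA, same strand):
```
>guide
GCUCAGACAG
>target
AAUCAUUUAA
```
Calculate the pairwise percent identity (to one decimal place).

Mismatches at positions 1, 2, 6, 7, 8, 10 (1-based): 6 of 10.
Identical positions: 4/10 = 40% → 40.0%.

40.0%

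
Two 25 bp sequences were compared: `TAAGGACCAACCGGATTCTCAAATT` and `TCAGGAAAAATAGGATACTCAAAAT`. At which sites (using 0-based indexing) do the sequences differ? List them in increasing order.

1, 6, 7, 10, 11, 16, 23

Differences at site 1 (A→C), site 6 (C→A), site 7 (C→A), site 10 (C→T), site 11 (C→A), site 16 (T→A), site 23 (T→A).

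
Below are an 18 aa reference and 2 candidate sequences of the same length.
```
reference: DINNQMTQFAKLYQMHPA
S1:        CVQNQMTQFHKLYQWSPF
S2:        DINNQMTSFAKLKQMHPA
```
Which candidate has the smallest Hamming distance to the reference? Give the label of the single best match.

Hamming distances to reference — S1: 7; S2: 2.
Smallest is S2 with 2 mismatches.

S2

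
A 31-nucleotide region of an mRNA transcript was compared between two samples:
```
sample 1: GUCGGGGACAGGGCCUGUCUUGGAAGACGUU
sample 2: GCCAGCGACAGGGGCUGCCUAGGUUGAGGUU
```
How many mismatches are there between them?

9

The sequences differ at sites 2, 4, 6, 14, 18, 21, 24, 25, 28 (1-based) — 9 in total.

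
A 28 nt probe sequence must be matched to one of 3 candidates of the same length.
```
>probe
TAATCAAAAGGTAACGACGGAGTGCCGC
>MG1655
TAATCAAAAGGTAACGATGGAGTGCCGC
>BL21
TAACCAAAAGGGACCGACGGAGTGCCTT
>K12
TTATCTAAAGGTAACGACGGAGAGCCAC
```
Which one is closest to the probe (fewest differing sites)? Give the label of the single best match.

MG1655 differs at 1 site; BL21 differs at 5 sites; K12 differs at 4 sites. The closest is MG1655.

MG1655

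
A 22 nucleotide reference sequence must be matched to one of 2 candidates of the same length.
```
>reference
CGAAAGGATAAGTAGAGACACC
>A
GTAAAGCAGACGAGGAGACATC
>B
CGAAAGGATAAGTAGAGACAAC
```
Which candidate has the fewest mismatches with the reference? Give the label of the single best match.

Hamming distances to reference — A: 8; B: 1.
Smallest is B with 1 mismatch.

B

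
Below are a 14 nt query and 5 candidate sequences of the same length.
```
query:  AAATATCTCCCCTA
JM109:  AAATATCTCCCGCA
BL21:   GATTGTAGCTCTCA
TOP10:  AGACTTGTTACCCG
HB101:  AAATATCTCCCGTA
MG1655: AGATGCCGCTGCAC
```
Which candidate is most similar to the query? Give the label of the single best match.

Hamming distances to query — JM109: 2; BL21: 8; TOP10: 8; HB101: 1; MG1655: 8.
Smallest is HB101 with 1 mismatch.

HB101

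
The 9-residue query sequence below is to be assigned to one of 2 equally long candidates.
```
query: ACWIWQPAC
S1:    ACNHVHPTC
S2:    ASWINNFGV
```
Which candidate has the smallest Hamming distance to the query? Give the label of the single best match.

S1

S1 differs at 5 residues; S2 differs at 6 residues. The closest is S1.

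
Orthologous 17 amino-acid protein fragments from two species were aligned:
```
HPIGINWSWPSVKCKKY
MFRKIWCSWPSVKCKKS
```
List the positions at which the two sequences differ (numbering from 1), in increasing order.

1, 2, 3, 4, 6, 7, 17

Scanning 1-based: 1: H/M; 2: P/F; 3: I/R; 4: G/K; 6: N/W; 7: W/C; 17: Y/S.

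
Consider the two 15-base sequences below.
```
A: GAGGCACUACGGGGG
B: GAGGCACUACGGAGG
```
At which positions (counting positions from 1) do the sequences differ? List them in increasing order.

Scanning 1-based: 13: G/A.

13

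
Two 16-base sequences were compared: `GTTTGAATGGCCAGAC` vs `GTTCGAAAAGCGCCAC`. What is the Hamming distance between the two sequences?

The sequences differ at positions 4, 8, 9, 12, 13, 14 (1-based) — 6 in total.

6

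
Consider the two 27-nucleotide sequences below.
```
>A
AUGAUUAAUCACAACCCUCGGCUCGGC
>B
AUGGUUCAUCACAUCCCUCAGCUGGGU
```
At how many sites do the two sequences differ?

6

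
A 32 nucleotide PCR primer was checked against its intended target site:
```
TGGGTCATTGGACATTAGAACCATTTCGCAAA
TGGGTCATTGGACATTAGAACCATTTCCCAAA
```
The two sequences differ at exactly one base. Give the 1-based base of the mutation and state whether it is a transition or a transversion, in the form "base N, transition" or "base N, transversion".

base 28, transversion

Base 28 changes G→C. G is a purine and C is a pyrimidine, so this is a transversion.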